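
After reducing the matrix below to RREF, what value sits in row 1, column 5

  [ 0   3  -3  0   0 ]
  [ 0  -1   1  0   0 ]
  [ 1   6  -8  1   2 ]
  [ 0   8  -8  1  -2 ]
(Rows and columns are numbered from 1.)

r1 ↔ r3
  [ 1   6  -8  1   2 ]
  [ 0  -1   1  0   0 ]
  [ 0   3  -3  0   0 ]
  [ 0   8  -8  1  -2 ]
r2 -> -1·r2
  [ 1  6  -8  1   2 ]
  [ 0  1  -1  0   0 ]
  [ 0  3  -3  0   0 ]
  [ 0  8  -8  1  -2 ]
r3 -> r3 − 3·r2
  [ 1  6  -8  1   2 ]
  [ 0  1  -1  0   0 ]
  [ 0  0   0  0   0 ]
  [ 0  8  -8  1  -2 ]
r4 -> r4 − 8·r2
  [ 1  6  -8  1   2 ]
  [ 0  1  -1  0   0 ]
  [ 0  0   0  0   0 ]
  [ 0  0   0  1  -2 ]
r3 ↔ r4
  [ 1  6  -8  1   2 ]
  [ 0  1  -1  0   0 ]
  [ 0  0   0  1  -2 ]
  [ 0  0   0  0   0 ]
r1 -> r1 − r3
  [ 1  6  -8  0   4 ]
  [ 0  1  -1  0   0 ]
  [ 0  0   0  1  -2 ]
  [ 0  0   0  0   0 ]
r1 -> r1 − 6·r2
  [ 1  0  -2  0   4 ]
  [ 0  1  -1  0   0 ]
  [ 0  0   0  1  -2 ]
  [ 0  0   0  0   0 ]

4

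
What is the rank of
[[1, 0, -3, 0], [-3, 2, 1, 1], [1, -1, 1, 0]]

rank = 3

R2 -> R2 + 3·R1
  [ 1   0  -3  0 ]
  [ 0   2  -8  1 ]
  [ 1  -1   1  0 ]
R3 -> R3 − R1
  [ 1   0  -3  0 ]
  [ 0   2  -8  1 ]
  [ 0  -1   4  0 ]
R2 -> 1/2·R2
  [ 1   0  -3    0 ]
  [ 0   1  -4  1/2 ]
  [ 0  -1   4    0 ]
R3 -> R3 + R2
  [ 1  0  -3    0 ]
  [ 0  1  -4  1/2 ]
  [ 0  0   0  1/2 ]
R3 -> 2·R3
  [ 1  0  -3    0 ]
  [ 0  1  -4  1/2 ]
  [ 0  0   0    1 ]
R2 -> R2 − 1/2·R3
  [ 1  0  -3  0 ]
  [ 0  1  -4  0 ]
  [ 0  0   0  1 ]
The reduced form has 3 nonzero rows.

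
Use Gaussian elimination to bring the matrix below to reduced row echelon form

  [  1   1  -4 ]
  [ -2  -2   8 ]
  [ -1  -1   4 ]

Add 2 times r1 to r2.
  [  1   1  -4 ]
  [  0   0   0 ]
  [ -1  -1   4 ]
Add r1 to r3.
  [ 1  1  -4 ]
  [ 0  0   0 ]
  [ 0  0   0 ]

[[1, 1, -4], [0, 0, 0], [0, 0, 0]]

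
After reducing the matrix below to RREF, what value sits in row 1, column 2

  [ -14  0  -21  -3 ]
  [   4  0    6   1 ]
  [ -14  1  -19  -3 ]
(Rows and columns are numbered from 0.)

2

Multiply ρ1 by -1/14.
  [   1  0  3/2  3/14 ]
  [   4  0    6     1 ]
  [ -14  1  -19    -3 ]
Subtract 4 times ρ1 from ρ2.
  [   1  0  3/2  3/14 ]
  [   0  0    0   1/7 ]
  [ -14  1  -19    -3 ]
Add 14 times ρ1 to ρ3.
  [ 1  0  3/2  3/14 ]
  [ 0  0    0   1/7 ]
  [ 0  1    2     0 ]
Swap ρ2 and ρ3.
  [ 1  0  3/2  3/14 ]
  [ 0  1    2     0 ]
  [ 0  0    0   1/7 ]
Multiply ρ3 by 7.
  [ 1  0  3/2  3/14 ]
  [ 0  1    2     0 ]
  [ 0  0    0     1 ]
Subtract 3/14 times ρ3 from ρ1.
  [ 1  0  3/2  0 ]
  [ 0  1    2  0 ]
  [ 0  0    0  1 ]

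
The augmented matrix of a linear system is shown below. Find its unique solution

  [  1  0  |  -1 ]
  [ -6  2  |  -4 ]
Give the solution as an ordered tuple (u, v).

R2 -> R2 + 6·R1
  [ 1  0  |   -1 ]
  [ 0  2  |  -10 ]
R2 -> 1/2·R2
  [ 1  0  |  -1 ]
  [ 0  1  |  -5 ]
Reading off the last column: u = -1, v = -5.

(-1, -5)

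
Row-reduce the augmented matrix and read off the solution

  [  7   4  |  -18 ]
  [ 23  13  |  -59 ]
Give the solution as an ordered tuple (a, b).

(-2, -1)

r1 -> 1/7·r1
  [  1  4/7  |  -18/7 ]
  [ 23   13  |    -59 ]
r2 -> r2 − 23·r1
  [ 1   4/7  |  -18/7 ]
  [ 0  -1/7  |    1/7 ]
r2 -> -7·r2
  [ 1  4/7  |  -18/7 ]
  [ 0    1  |     -1 ]
r1 -> r1 − 4/7·r2
  [ 1  0  |  -2 ]
  [ 0  1  |  -1 ]
Reading off the last column: a = -2, b = -1.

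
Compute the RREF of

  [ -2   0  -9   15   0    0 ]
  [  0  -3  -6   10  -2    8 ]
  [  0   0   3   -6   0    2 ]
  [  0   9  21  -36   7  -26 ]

ρ1 -> -1/2·ρ1
  [ 1   0  9/2  -15/2   0    0 ]
  [ 0  -3   -6     10  -2    8 ]
  [ 0   0    3     -6   0    2 ]
  [ 0   9   21    -36   7  -26 ]
ρ2 -> -1/3·ρ2
  [ 1  0  9/2  -15/2    0     0 ]
  [ 0  1    2  -10/3  2/3  -8/3 ]
  [ 0  0    3     -6    0     2 ]
  [ 0  9   21    -36    7   -26 ]
ρ4 -> ρ4 − 9·ρ2
  [ 1  0  9/2  -15/2    0     0 ]
  [ 0  1    2  -10/3  2/3  -8/3 ]
  [ 0  0    3     -6    0     2 ]
  [ 0  0    3     -6    1    -2 ]
ρ3 -> 1/3·ρ3
  [ 1  0  9/2  -15/2    0     0 ]
  [ 0  1    2  -10/3  2/3  -8/3 ]
  [ 0  0    1     -2    0   2/3 ]
  [ 0  0    3     -6    1    -2 ]
ρ4 -> ρ4 − 3·ρ3
  [ 1  0  9/2  -15/2    0     0 ]
  [ 0  1    2  -10/3  2/3  -8/3 ]
  [ 0  0    1     -2    0   2/3 ]
  [ 0  0    0      0    1    -4 ]
ρ2 -> ρ2 − 2/3·ρ4
  [ 1  0  9/2  -15/2  0    0 ]
  [ 0  1    2  -10/3  0    0 ]
  [ 0  0    1     -2  0  2/3 ]
  [ 0  0    0      0  1   -4 ]
ρ2 -> ρ2 − 2·ρ3
  [ 1  0  9/2  -15/2  0     0 ]
  [ 0  1    0    2/3  0  -4/3 ]
  [ 0  0    1     -2  0   2/3 ]
  [ 0  0    0      0  1    -4 ]
ρ1 -> ρ1 − 9/2·ρ3
  [ 1  0  0  3/2  0    -3 ]
  [ 0  1  0  2/3  0  -4/3 ]
  [ 0  0  1   -2  0   2/3 ]
  [ 0  0  0    0  1    -4 ]

[[1, 0, 0, 3/2, 0, -3], [0, 1, 0, 2/3, 0, -4/3], [0, 0, 1, -2, 0, 2/3], [0, 0, 0, 0, 1, -4]]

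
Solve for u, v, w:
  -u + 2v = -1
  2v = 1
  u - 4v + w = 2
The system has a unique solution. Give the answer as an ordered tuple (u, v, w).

Form the augmented matrix and row-reduce:
  [ -1   2  0  |  -1 ]
  [  0   2  0  |   1 ]
  [  1  -4  1  |   2 ]
R1 := -1·R1
R3 := R3 − R1
R2 := 1/2·R2
R3 := R3 + 2·R2
R1 := R1 + 2·R2
Reading off the last column: u = 2, v = 1/2, w = 2.

(2, 1/2, 2)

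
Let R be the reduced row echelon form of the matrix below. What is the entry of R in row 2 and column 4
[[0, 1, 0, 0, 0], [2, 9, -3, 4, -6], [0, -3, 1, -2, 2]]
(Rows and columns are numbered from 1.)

Swap R1 and R2.
  [ 2   9  -3   4  -6 ]
  [ 0   1   0   0   0 ]
  [ 0  -3   1  -2   2 ]
Multiply R1 by 1/2.
  [ 1  9/2  -3/2   2  -3 ]
  [ 0    1     0   0   0 ]
  [ 0   -3     1  -2   2 ]
Add 3 times R2 to R3.
  [ 1  9/2  -3/2   2  -3 ]
  [ 0    1     0   0   0 ]
  [ 0    0     1  -2   2 ]
Add 3/2 times R3 to R1.
  [ 1  9/2  0  -1  0 ]
  [ 0    1  0   0  0 ]
  [ 0    0  1  -2  2 ]
Subtract 9/2 times R2 from R1.
  [ 1  0  0  -1  0 ]
  [ 0  1  0   0  0 ]
  [ 0  0  1  -2  2 ]

0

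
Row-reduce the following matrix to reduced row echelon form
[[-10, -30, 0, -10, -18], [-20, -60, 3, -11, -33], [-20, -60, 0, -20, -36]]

R1 := -1/10·R1
  [   1    3  0    1  9/5 ]
  [ -20  -60  3  -11  -33 ]
  [ -20  -60  0  -20  -36 ]
R2 := R2 + 20·R1
  [   1    3  0    1  9/5 ]
  [   0    0  3    9    3 ]
  [ -20  -60  0  -20  -36 ]
R3 := R3 + 20·R1
  [ 1  3  0  1  9/5 ]
  [ 0  0  3  9    3 ]
  [ 0  0  0  0    0 ]
R2 := 1/3·R2
  [ 1  3  0  1  9/5 ]
  [ 0  0  1  3    1 ]
  [ 0  0  0  0    0 ]

[[1, 3, 0, 1, 9/5], [0, 0, 1, 3, 1], [0, 0, 0, 0, 0]]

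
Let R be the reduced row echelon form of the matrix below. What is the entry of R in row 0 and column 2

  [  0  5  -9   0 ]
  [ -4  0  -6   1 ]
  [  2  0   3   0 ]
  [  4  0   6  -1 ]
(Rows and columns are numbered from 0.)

3/2

Swap R1 and R2.
  [ -4  0  -6   1 ]
  [  0  5  -9   0 ]
  [  2  0   3   0 ]
  [  4  0   6  -1 ]
Multiply R1 by -1/4.
  [ 1  0  3/2  -1/4 ]
  [ 0  5   -9     0 ]
  [ 2  0    3     0 ]
  [ 4  0    6    -1 ]
Subtract 2 times R1 from R3.
  [ 1  0  3/2  -1/4 ]
  [ 0  5   -9     0 ]
  [ 0  0    0   1/2 ]
  [ 4  0    6    -1 ]
Subtract 4 times R1 from R4.
  [ 1  0  3/2  -1/4 ]
  [ 0  5   -9     0 ]
  [ 0  0    0   1/2 ]
  [ 0  0    0     0 ]
Multiply R2 by 1/5.
  [ 1  0   3/2  -1/4 ]
  [ 0  1  -9/5     0 ]
  [ 0  0     0   1/2 ]
  [ 0  0     0     0 ]
Multiply R3 by 2.
  [ 1  0   3/2  -1/4 ]
  [ 0  1  -9/5     0 ]
  [ 0  0     0     1 ]
  [ 0  0     0     0 ]
Add 1/4 times R3 to R1.
  [ 1  0   3/2  0 ]
  [ 0  1  -9/5  0 ]
  [ 0  0     0  1 ]
  [ 0  0     0  0 ]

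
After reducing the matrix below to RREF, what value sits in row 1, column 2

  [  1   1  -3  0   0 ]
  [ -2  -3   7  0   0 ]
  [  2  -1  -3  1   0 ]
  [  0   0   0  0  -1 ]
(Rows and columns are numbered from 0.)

-1

ρ2 → ρ2 + 2·ρ1
  [ 1   1  -3  0   0 ]
  [ 0  -1   1  0   0 ]
  [ 2  -1  -3  1   0 ]
  [ 0   0   0  0  -1 ]
ρ3 → ρ3 − 2·ρ1
  [ 1   1  -3  0   0 ]
  [ 0  -1   1  0   0 ]
  [ 0  -3   3  1   0 ]
  [ 0   0   0  0  -1 ]
ρ2 → -1·ρ2
  [ 1   1  -3  0   0 ]
  [ 0   1  -1  0   0 ]
  [ 0  -3   3  1   0 ]
  [ 0   0   0  0  -1 ]
ρ3 → ρ3 + 3·ρ2
  [ 1  1  -3  0   0 ]
  [ 0  1  -1  0   0 ]
  [ 0  0   0  1   0 ]
  [ 0  0   0  0  -1 ]
ρ4 → -1·ρ4
  [ 1  1  -3  0  0 ]
  [ 0  1  -1  0  0 ]
  [ 0  0   0  1  0 ]
  [ 0  0   0  0  1 ]
ρ1 → ρ1 − ρ2
  [ 1  0  -2  0  0 ]
  [ 0  1  -1  0  0 ]
  [ 0  0   0  1  0 ]
  [ 0  0   0  0  1 ]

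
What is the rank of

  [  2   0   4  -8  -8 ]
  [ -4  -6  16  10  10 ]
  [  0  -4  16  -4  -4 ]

Multiply R1 by 1/2.
  [  1   0   2  -4  -4 ]
  [ -4  -6  16  10  10 ]
  [  0  -4  16  -4  -4 ]
Add 4 times R1 to R2.
  [ 1   0   2  -4  -4 ]
  [ 0  -6  24  -6  -6 ]
  [ 0  -4  16  -4  -4 ]
Multiply R2 by -1/6.
  [ 1   0   2  -4  -4 ]
  [ 0   1  -4   1   1 ]
  [ 0  -4  16  -4  -4 ]
Add 4 times R2 to R3.
  [ 1  0   2  -4  -4 ]
  [ 0  1  -4   1   1 ]
  [ 0  0   0   0   0 ]
The reduced form has 2 nonzero rows.

rank = 2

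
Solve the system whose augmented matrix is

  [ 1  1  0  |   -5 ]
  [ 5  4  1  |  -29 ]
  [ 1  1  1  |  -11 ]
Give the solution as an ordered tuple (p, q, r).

(-3, -2, -6)

Subtract 5 times ρ1 from ρ2.
Subtract ρ1 from ρ3.
Multiply ρ2 by -1.
Add ρ3 to ρ2.
Subtract ρ2 from ρ1.
Reading off the last column: p = -3, q = -2, r = -6.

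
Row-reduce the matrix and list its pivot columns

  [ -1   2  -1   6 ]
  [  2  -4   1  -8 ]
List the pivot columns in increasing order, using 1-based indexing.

R1 := -1·R1
R2 := R2 − 2·R1
R2 := -1·R2
R1 := R1 − R2
Pivot columns are the columns containing a leading 1.

1, 3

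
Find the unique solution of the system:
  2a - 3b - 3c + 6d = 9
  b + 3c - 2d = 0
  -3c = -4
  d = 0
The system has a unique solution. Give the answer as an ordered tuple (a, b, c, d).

Form the augmented matrix and row-reduce:
  [ 2  -3  -3   6  |   9 ]
  [ 0   1   3  -2  |   0 ]
  [ 0   0  -3   0  |  -4 ]
  [ 0   0   0   1  |   0 ]
ρ1 ← 1/2·ρ1
  [ 1  -3/2  -3/2   3  |  9/2 ]
  [ 0     1     3  -2  |    0 ]
  [ 0     0    -3   0  |   -4 ]
  [ 0     0     0   1  |    0 ]
ρ3 ← -1/3·ρ3
  [ 1  -3/2  -3/2   3  |  9/2 ]
  [ 0     1     3  -2  |    0 ]
  [ 0     0     1   0  |  4/3 ]
  [ 0     0     0   1  |    0 ]
ρ2 ← ρ2 + 2·ρ4
  [ 1  -3/2  -3/2  3  |  9/2 ]
  [ 0     1     3  0  |    0 ]
  [ 0     0     1  0  |  4/3 ]
  [ 0     0     0  1  |    0 ]
ρ1 ← ρ1 − 3·ρ4
  [ 1  -3/2  -3/2  0  |  9/2 ]
  [ 0     1     3  0  |    0 ]
  [ 0     0     1  0  |  4/3 ]
  [ 0     0     0  1  |    0 ]
ρ2 ← ρ2 − 3·ρ3
  [ 1  -3/2  -3/2  0  |  9/2 ]
  [ 0     1     0  0  |   -4 ]
  [ 0     0     1  0  |  4/3 ]
  [ 0     0     0  1  |    0 ]
ρ1 ← ρ1 + 3/2·ρ3
  [ 1  -3/2  0  0  |  13/2 ]
  [ 0     1  0  0  |    -4 ]
  [ 0     0  1  0  |   4/3 ]
  [ 0     0  0  1  |     0 ]
ρ1 ← ρ1 + 3/2·ρ2
  [ 1  0  0  0  |  1/2 ]
  [ 0  1  0  0  |   -4 ]
  [ 0  0  1  0  |  4/3 ]
  [ 0  0  0  1  |    0 ]
Reading off the last column: a = 1/2, b = -4, c = 4/3, d = 0.

(1/2, -4, 4/3, 0)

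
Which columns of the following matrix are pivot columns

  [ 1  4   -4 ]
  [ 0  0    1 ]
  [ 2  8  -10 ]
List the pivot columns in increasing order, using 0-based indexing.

0, 2

r3 -> r3 − 2·r1
  [ 1  4  -4 ]
  [ 0  0   1 ]
  [ 0  0  -2 ]
r3 -> r3 + 2·r2
  [ 1  4  -4 ]
  [ 0  0   1 ]
  [ 0  0   0 ]
r1 -> r1 + 4·r2
  [ 1  4  0 ]
  [ 0  0  1 ]
  [ 0  0  0 ]
Pivot columns are the columns containing a leading 1.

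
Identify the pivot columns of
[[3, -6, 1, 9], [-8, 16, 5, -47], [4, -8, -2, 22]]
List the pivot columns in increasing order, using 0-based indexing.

0, 2

R1 ← 1/3·R1
R2 ← R2 + 8·R1
R3 ← R3 − 4·R1
R2 ← 3/23·R2
R3 ← R3 + 10/3·R2
R1 ← R1 − 1/3·R2
Pivot columns are the columns containing a leading 1.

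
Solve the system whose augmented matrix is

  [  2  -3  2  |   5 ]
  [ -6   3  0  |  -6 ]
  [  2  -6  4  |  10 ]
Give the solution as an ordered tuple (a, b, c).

(0, -2, -1/2)

R1 ← 1/2·R1
  [  1  -3/2  1  |  5/2 ]
  [ -6     3  0  |   -6 ]
  [  2    -6  4  |   10 ]
R2 ← R2 + 6·R1
  [ 1  -3/2  1  |  5/2 ]
  [ 0    -6  6  |    9 ]
  [ 2    -6  4  |   10 ]
R3 ← R3 − 2·R1
  [ 1  -3/2  1  |  5/2 ]
  [ 0    -6  6  |    9 ]
  [ 0    -3  2  |    5 ]
R2 ← -1/6·R2
  [ 1  -3/2   1  |   5/2 ]
  [ 0     1  -1  |  -3/2 ]
  [ 0    -3   2  |     5 ]
R3 ← R3 + 3·R2
  [ 1  -3/2   1  |   5/2 ]
  [ 0     1  -1  |  -3/2 ]
  [ 0     0  -1  |   1/2 ]
R3 ← -1·R3
  [ 1  -3/2   1  |   5/2 ]
  [ 0     1  -1  |  -3/2 ]
  [ 0     0   1  |  -1/2 ]
R2 ← R2 + R3
  [ 1  -3/2  1  |   5/2 ]
  [ 0     1  0  |    -2 ]
  [ 0     0  1  |  -1/2 ]
R1 ← R1 − R3
  [ 1  -3/2  0  |     3 ]
  [ 0     1  0  |    -2 ]
  [ 0     0  1  |  -1/2 ]
R1 ← R1 + 3/2·R2
  [ 1  0  0  |     0 ]
  [ 0  1  0  |    -2 ]
  [ 0  0  1  |  -1/2 ]
Reading off the last column: a = 0, b = -2, c = -1/2.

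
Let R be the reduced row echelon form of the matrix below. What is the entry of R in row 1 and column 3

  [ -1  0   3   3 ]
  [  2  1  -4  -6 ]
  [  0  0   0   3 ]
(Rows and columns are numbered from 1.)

Multiply r1 by -1.
  [ 1  0  -3  -3 ]
  [ 2  1  -4  -6 ]
  [ 0  0   0   3 ]
Subtract 2 times r1 from r2.
  [ 1  0  -3  -3 ]
  [ 0  1   2   0 ]
  [ 0  0   0   3 ]
Multiply r3 by 1/3.
  [ 1  0  -3  -3 ]
  [ 0  1   2   0 ]
  [ 0  0   0   1 ]
Add 3 times r3 to r1.
  [ 1  0  -3  0 ]
  [ 0  1   2  0 ]
  [ 0  0   0  1 ]

-3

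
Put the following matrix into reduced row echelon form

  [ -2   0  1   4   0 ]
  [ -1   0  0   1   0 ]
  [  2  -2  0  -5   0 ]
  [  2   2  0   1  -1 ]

ρ1 → -1/2·ρ1
  [  1   0  -1/2  -2   0 ]
  [ -1   0     0   1   0 ]
  [  2  -2     0  -5   0 ]
  [  2   2     0   1  -1 ]
ρ2 → ρ2 + ρ1
  [ 1   0  -1/2  -2   0 ]
  [ 0   0  -1/2  -1   0 ]
  [ 2  -2     0  -5   0 ]
  [ 2   2     0   1  -1 ]
ρ3 → ρ3 − 2·ρ1
  [ 1   0  -1/2  -2   0 ]
  [ 0   0  -1/2  -1   0 ]
  [ 0  -2     1  -1   0 ]
  [ 2   2     0   1  -1 ]
ρ4 → ρ4 − 2·ρ1
  [ 1   0  -1/2  -2   0 ]
  [ 0   0  -1/2  -1   0 ]
  [ 0  -2     1  -1   0 ]
  [ 0   2     1   5  -1 ]
ρ2 <=> ρ3
  [ 1   0  -1/2  -2   0 ]
  [ 0  -2     1  -1   0 ]
  [ 0   0  -1/2  -1   0 ]
  [ 0   2     1   5  -1 ]
ρ2 → -1/2·ρ2
  [ 1  0  -1/2   -2   0 ]
  [ 0  1  -1/2  1/2   0 ]
  [ 0  0  -1/2   -1   0 ]
  [ 0  2     1    5  -1 ]
ρ4 → ρ4 − 2·ρ2
  [ 1  0  -1/2   -2   0 ]
  [ 0  1  -1/2  1/2   0 ]
  [ 0  0  -1/2   -1   0 ]
  [ 0  0     2    4  -1 ]
ρ3 → -2·ρ3
  [ 1  0  -1/2   -2   0 ]
  [ 0  1  -1/2  1/2   0 ]
  [ 0  0     1    2   0 ]
  [ 0  0     2    4  -1 ]
ρ4 → ρ4 − 2·ρ3
  [ 1  0  -1/2   -2   0 ]
  [ 0  1  -1/2  1/2   0 ]
  [ 0  0     1    2   0 ]
  [ 0  0     0    0  -1 ]
ρ4 → -1·ρ4
  [ 1  0  -1/2   -2  0 ]
  [ 0  1  -1/2  1/2  0 ]
  [ 0  0     1    2  0 ]
  [ 0  0     0    0  1 ]
ρ2 → ρ2 + 1/2·ρ3
  [ 1  0  -1/2   -2  0 ]
  [ 0  1     0  3/2  0 ]
  [ 0  0     1    2  0 ]
  [ 0  0     0    0  1 ]
ρ1 → ρ1 + 1/2·ρ3
  [ 1  0  0   -1  0 ]
  [ 0  1  0  3/2  0 ]
  [ 0  0  1    2  0 ]
  [ 0  0  0    0  1 ]

[[1, 0, 0, -1, 0], [0, 1, 0, 3/2, 0], [0, 0, 1, 2, 0], [0, 0, 0, 0, 1]]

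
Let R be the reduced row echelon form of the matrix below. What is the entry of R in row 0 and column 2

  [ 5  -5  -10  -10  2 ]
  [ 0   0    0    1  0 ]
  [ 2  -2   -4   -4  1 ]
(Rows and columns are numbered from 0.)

R1 -> 1/5·R1
  [ 1  -1  -2  -2  2/5 ]
  [ 0   0   0   1    0 ]
  [ 2  -2  -4  -4    1 ]
R3 -> R3 − 2·R1
  [ 1  -1  -2  -2  2/5 ]
  [ 0   0   0   1    0 ]
  [ 0   0   0   0  1/5 ]
R3 -> 5·R3
  [ 1  -1  -2  -2  2/5 ]
  [ 0   0   0   1    0 ]
  [ 0   0   0   0    1 ]
R1 -> R1 − 2/5·R3
  [ 1  -1  -2  -2  0 ]
  [ 0   0   0   1  0 ]
  [ 0   0   0   0  1 ]
R1 -> R1 + 2·R2
  [ 1  -1  -2  0  0 ]
  [ 0   0   0  1  0 ]
  [ 0   0   0  0  1 ]

-2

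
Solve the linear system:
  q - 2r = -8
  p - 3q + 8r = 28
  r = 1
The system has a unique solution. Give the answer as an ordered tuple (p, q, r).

(2, -6, 1)

Form the augmented matrix and row-reduce:
  [ 0   1  -2  |  -8 ]
  [ 1  -3   8  |  28 ]
  [ 0   0   1  |   1 ]
Swap ρ1 and ρ2.
  [ 1  -3   8  |  28 ]
  [ 0   1  -2  |  -8 ]
  [ 0   0   1  |   1 ]
Add 2 times ρ3 to ρ2.
  [ 1  -3  8  |  28 ]
  [ 0   1  0  |  -6 ]
  [ 0   0  1  |   1 ]
Subtract 8 times ρ3 from ρ1.
  [ 1  -3  0  |  20 ]
  [ 0   1  0  |  -6 ]
  [ 0   0  1  |   1 ]
Add 3 times ρ2 to ρ1.
  [ 1  0  0  |   2 ]
  [ 0  1  0  |  -6 ]
  [ 0  0  1  |   1 ]
Reading off the last column: p = 2, q = -6, r = 1.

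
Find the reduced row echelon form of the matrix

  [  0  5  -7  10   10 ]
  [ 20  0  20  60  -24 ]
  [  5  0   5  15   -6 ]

R1 <-> R2
  [ 20  0  20  60  -24 ]
  [  0  5  -7  10   10 ]
  [  5  0   5  15   -6 ]
R1 -> 1/20·R1
  [ 1  0   1   3  -6/5 ]
  [ 0  5  -7  10    10 ]
  [ 5  0   5  15    -6 ]
R3 -> R3 − 5·R1
  [ 1  0   1   3  -6/5 ]
  [ 0  5  -7  10    10 ]
  [ 0  0   0   0     0 ]
R2 -> 1/5·R2
  [ 1  0     1  3  -6/5 ]
  [ 0  1  -7/5  2     2 ]
  [ 0  0     0  0     0 ]

[[1, 0, 1, 3, -6/5], [0, 1, -7/5, 2, 2], [0, 0, 0, 0, 0]]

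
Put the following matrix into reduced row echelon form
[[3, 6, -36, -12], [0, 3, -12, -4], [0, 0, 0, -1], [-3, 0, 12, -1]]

ρ1 := 1/3·ρ1
  [  1  2  -12  -4 ]
  [  0  3  -12  -4 ]
  [  0  0    0  -1 ]
  [ -3  0   12  -1 ]
ρ4 := ρ4 + 3·ρ1
  [ 1  2  -12   -4 ]
  [ 0  3  -12   -4 ]
  [ 0  0    0   -1 ]
  [ 0  6  -24  -13 ]
ρ2 := 1/3·ρ2
  [ 1  2  -12    -4 ]
  [ 0  1   -4  -4/3 ]
  [ 0  0    0    -1 ]
  [ 0  6  -24   -13 ]
ρ4 := ρ4 − 6·ρ2
  [ 1  2  -12    -4 ]
  [ 0  1   -4  -4/3 ]
  [ 0  0    0    -1 ]
  [ 0  0    0    -5 ]
ρ3 := -1·ρ3
  [ 1  2  -12    -4 ]
  [ 0  1   -4  -4/3 ]
  [ 0  0    0     1 ]
  [ 0  0    0    -5 ]
ρ4 := ρ4 + 5·ρ3
  [ 1  2  -12    -4 ]
  [ 0  1   -4  -4/3 ]
  [ 0  0    0     1 ]
  [ 0  0    0     0 ]
ρ2 := ρ2 + 4/3·ρ3
  [ 1  2  -12  -4 ]
  [ 0  1   -4   0 ]
  [ 0  0    0   1 ]
  [ 0  0    0   0 ]
ρ1 := ρ1 + 4·ρ3
  [ 1  2  -12  0 ]
  [ 0  1   -4  0 ]
  [ 0  0    0  1 ]
  [ 0  0    0  0 ]
ρ1 := ρ1 − 2·ρ2
  [ 1  0  -4  0 ]
  [ 0  1  -4  0 ]
  [ 0  0   0  1 ]
  [ 0  0   0  0 ]

[[1, 0, -4, 0], [0, 1, -4, 0], [0, 0, 0, 1], [0, 0, 0, 0]]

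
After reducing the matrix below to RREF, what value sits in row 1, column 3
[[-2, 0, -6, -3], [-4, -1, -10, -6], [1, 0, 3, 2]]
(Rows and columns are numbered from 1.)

R1 ← -1/2·R1
  [  1   0    3  3/2 ]
  [ -4  -1  -10   -6 ]
  [  1   0    3    2 ]
R2 ← R2 + 4·R1
  [ 1   0  3  3/2 ]
  [ 0  -1  2    0 ]
  [ 1   0  3    2 ]
R3 ← R3 − R1
  [ 1   0  3  3/2 ]
  [ 0  -1  2    0 ]
  [ 0   0  0  1/2 ]
R2 ← -1·R2
  [ 1  0   3  3/2 ]
  [ 0  1  -2    0 ]
  [ 0  0   0  1/2 ]
R3 ← 2·R3
  [ 1  0   3  3/2 ]
  [ 0  1  -2    0 ]
  [ 0  0   0    1 ]
R1 ← R1 − 3/2·R3
  [ 1  0   3  0 ]
  [ 0  1  -2  0 ]
  [ 0  0   0  1 ]

3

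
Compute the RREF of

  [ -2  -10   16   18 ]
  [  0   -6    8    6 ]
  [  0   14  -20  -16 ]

[[1, 0, 0, -2], [0, 1, 0, 1], [0, 0, 1, 3/2]]

ρ1 → -1/2·ρ1
  [ 1   5   -8   -9 ]
  [ 0  -6    8    6 ]
  [ 0  14  -20  -16 ]
ρ2 → -1/6·ρ2
  [ 1   5    -8   -9 ]
  [ 0   1  -4/3   -1 ]
  [ 0  14   -20  -16 ]
ρ3 → ρ3 − 14·ρ2
  [ 1  5    -8  -9 ]
  [ 0  1  -4/3  -1 ]
  [ 0  0  -4/3  -2 ]
ρ3 → -3/4·ρ3
  [ 1  5    -8   -9 ]
  [ 0  1  -4/3   -1 ]
  [ 0  0     1  3/2 ]
ρ2 → ρ2 + 4/3·ρ3
  [ 1  5  -8   -9 ]
  [ 0  1   0    1 ]
  [ 0  0   1  3/2 ]
ρ1 → ρ1 + 8·ρ3
  [ 1  5  0    3 ]
  [ 0  1  0    1 ]
  [ 0  0  1  3/2 ]
ρ1 → ρ1 − 5·ρ2
  [ 1  0  0   -2 ]
  [ 0  1  0    1 ]
  [ 0  0  1  3/2 ]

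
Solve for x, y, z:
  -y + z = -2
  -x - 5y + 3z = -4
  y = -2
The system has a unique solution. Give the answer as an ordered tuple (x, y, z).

Form the augmented matrix and row-reduce:
  [  0  -1  1  |  -2 ]
  [ -1  -5  3  |  -4 ]
  [  0   1  0  |  -2 ]
R1 ↔ R2
  [ -1  -5  3  |  -4 ]
  [  0  -1  1  |  -2 ]
  [  0   1  0  |  -2 ]
R1 := -1·R1
  [ 1   5  -3  |   4 ]
  [ 0  -1   1  |  -2 ]
  [ 0   1   0  |  -2 ]
R2 := -1·R2
  [ 1  5  -3  |   4 ]
  [ 0  1  -1  |   2 ]
  [ 0  1   0  |  -2 ]
R3 := R3 − R2
  [ 1  5  -3  |   4 ]
  [ 0  1  -1  |   2 ]
  [ 0  0   1  |  -4 ]
R2 := R2 + R3
  [ 1  5  -3  |   4 ]
  [ 0  1   0  |  -2 ]
  [ 0  0   1  |  -4 ]
R1 := R1 + 3·R3
  [ 1  5  0  |  -8 ]
  [ 0  1  0  |  -2 ]
  [ 0  0  1  |  -4 ]
R1 := R1 − 5·R2
  [ 1  0  0  |   2 ]
  [ 0  1  0  |  -2 ]
  [ 0  0  1  |  -4 ]
Reading off the last column: x = 2, y = -2, z = -4.

(2, -2, -4)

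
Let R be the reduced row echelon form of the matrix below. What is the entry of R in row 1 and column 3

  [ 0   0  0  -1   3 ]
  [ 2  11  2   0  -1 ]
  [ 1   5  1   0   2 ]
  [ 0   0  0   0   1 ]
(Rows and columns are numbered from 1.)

r1 <-> r2
  [ 2  11  2   0  -1 ]
  [ 0   0  0  -1   3 ]
  [ 1   5  1   0   2 ]
  [ 0   0  0   0   1 ]
r1 := 1/2·r1
  [ 1  11/2  1   0  -1/2 ]
  [ 0     0  0  -1     3 ]
  [ 1     5  1   0     2 ]
  [ 0     0  0   0     1 ]
r3 := r3 − r1
  [ 1  11/2  1   0  -1/2 ]
  [ 0     0  0  -1     3 ]
  [ 0  -1/2  0   0   5/2 ]
  [ 0     0  0   0     1 ]
r2 <-> r3
  [ 1  11/2  1   0  -1/2 ]
  [ 0  -1/2  0   0   5/2 ]
  [ 0     0  0  -1     3 ]
  [ 0     0  0   0     1 ]
r2 := -2·r2
  [ 1  11/2  1   0  -1/2 ]
  [ 0     1  0   0    -5 ]
  [ 0     0  0  -1     3 ]
  [ 0     0  0   0     1 ]
r3 := -1·r3
  [ 1  11/2  1  0  -1/2 ]
  [ 0     1  0  0    -5 ]
  [ 0     0  0  1    -3 ]
  [ 0     0  0  0     1 ]
r3 := r3 + 3·r4
  [ 1  11/2  1  0  -1/2 ]
  [ 0     1  0  0    -5 ]
  [ 0     0  0  1     0 ]
  [ 0     0  0  0     1 ]
r2 := r2 + 5·r4
  [ 1  11/2  1  0  -1/2 ]
  [ 0     1  0  0     0 ]
  [ 0     0  0  1     0 ]
  [ 0     0  0  0     1 ]
r1 := r1 + 1/2·r4
  [ 1  11/2  1  0  0 ]
  [ 0     1  0  0  0 ]
  [ 0     0  0  1  0 ]
  [ 0     0  0  0  1 ]
r1 := r1 − 11/2·r2
  [ 1  0  1  0  0 ]
  [ 0  1  0  0  0 ]
  [ 0  0  0  1  0 ]
  [ 0  0  0  0  1 ]

1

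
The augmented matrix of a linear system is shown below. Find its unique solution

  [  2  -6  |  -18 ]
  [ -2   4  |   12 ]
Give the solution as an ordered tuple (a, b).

(0, 3)

r1 ← 1/2·r1
r2 ← r2 + 2·r1
r2 ← -1/2·r2
r1 ← r1 + 3·r2
Reading off the last column: a = 0, b = 3.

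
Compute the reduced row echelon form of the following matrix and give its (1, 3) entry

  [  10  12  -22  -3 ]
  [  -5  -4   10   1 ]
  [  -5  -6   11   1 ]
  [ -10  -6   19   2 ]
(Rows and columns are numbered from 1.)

r1 → 1/10·r1
  [   1  6/5  -11/5  -3/10 ]
  [  -5   -4     10      1 ]
  [  -5   -6     11      1 ]
  [ -10   -6     19      2 ]
r2 → r2 + 5·r1
  [   1  6/5  -11/5  -3/10 ]
  [   0    2     -1   -1/2 ]
  [  -5   -6     11      1 ]
  [ -10   -6     19      2 ]
r3 → r3 + 5·r1
  [   1  6/5  -11/5  -3/10 ]
  [   0    2     -1   -1/2 ]
  [   0    0      0   -1/2 ]
  [ -10   -6     19      2 ]
r4 → r4 + 10·r1
  [ 1  6/5  -11/5  -3/10 ]
  [ 0    2     -1   -1/2 ]
  [ 0    0      0   -1/2 ]
  [ 0    6     -3     -1 ]
r2 → 1/2·r2
  [ 1  6/5  -11/5  -3/10 ]
  [ 0    1   -1/2   -1/4 ]
  [ 0    0      0   -1/2 ]
  [ 0    6     -3     -1 ]
r4 → r4 − 6·r2
  [ 1  6/5  -11/5  -3/10 ]
  [ 0    1   -1/2   -1/4 ]
  [ 0    0      0   -1/2 ]
  [ 0    0      0    1/2 ]
r3 → -2·r3
  [ 1  6/5  -11/5  -3/10 ]
  [ 0    1   -1/2   -1/4 ]
  [ 0    0      0      1 ]
  [ 0    0      0    1/2 ]
r4 → r4 − 1/2·r3
  [ 1  6/5  -11/5  -3/10 ]
  [ 0    1   -1/2   -1/4 ]
  [ 0    0      0      1 ]
  [ 0    0      0      0 ]
r2 → r2 + 1/4·r3
  [ 1  6/5  -11/5  -3/10 ]
  [ 0    1   -1/2      0 ]
  [ 0    0      0      1 ]
  [ 0    0      0      0 ]
r1 → r1 + 3/10·r3
  [ 1  6/5  -11/5  0 ]
  [ 0    1   -1/2  0 ]
  [ 0    0      0  1 ]
  [ 0    0      0  0 ]
r1 → r1 − 6/5·r2
  [ 1  0  -8/5  0 ]
  [ 0  1  -1/2  0 ]
  [ 0  0     0  1 ]
  [ 0  0     0  0 ]

-8/5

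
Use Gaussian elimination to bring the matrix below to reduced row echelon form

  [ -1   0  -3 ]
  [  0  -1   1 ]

R1 := -1·R1
R2 := -1·R2

[[1, 0, 3], [0, 1, -1]]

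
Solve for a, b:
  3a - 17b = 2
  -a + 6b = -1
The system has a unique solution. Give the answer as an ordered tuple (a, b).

Form the augmented matrix and row-reduce:
  [  3  -17  |   2 ]
  [ -1    6  |  -1 ]
r1 := 1/3·r1
  [  1  -17/3  |  2/3 ]
  [ -1      6  |   -1 ]
r2 := r2 + r1
  [ 1  -17/3  |   2/3 ]
  [ 0    1/3  |  -1/3 ]
r2 := 3·r2
  [ 1  -17/3  |  2/3 ]
  [ 0      1  |   -1 ]
r1 := r1 + 17/3·r2
  [ 1  0  |  -5 ]
  [ 0  1  |  -1 ]
Reading off the last column: a = -5, b = -1.

(-5, -1)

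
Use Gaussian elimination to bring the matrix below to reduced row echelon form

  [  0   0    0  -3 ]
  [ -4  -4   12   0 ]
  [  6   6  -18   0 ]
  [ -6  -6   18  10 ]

[[1, 1, -3, 0], [0, 0, 0, 1], [0, 0, 0, 0], [0, 0, 0, 0]]

R1 <-> R2
  [ -4  -4   12   0 ]
  [  0   0    0  -3 ]
  [  6   6  -18   0 ]
  [ -6  -6   18  10 ]
R1 → -1/4·R1
  [  1   1   -3   0 ]
  [  0   0    0  -3 ]
  [  6   6  -18   0 ]
  [ -6  -6   18  10 ]
R3 → R3 − 6·R1
  [  1   1  -3   0 ]
  [  0   0   0  -3 ]
  [  0   0   0   0 ]
  [ -6  -6  18  10 ]
R4 → R4 + 6·R1
  [ 1  1  -3   0 ]
  [ 0  0   0  -3 ]
  [ 0  0   0   0 ]
  [ 0  0   0  10 ]
R2 → -1/3·R2
  [ 1  1  -3   0 ]
  [ 0  0   0   1 ]
  [ 0  0   0   0 ]
  [ 0  0   0  10 ]
R4 → R4 − 10·R2
  [ 1  1  -3  0 ]
  [ 0  0   0  1 ]
  [ 0  0   0  0 ]
  [ 0  0   0  0 ]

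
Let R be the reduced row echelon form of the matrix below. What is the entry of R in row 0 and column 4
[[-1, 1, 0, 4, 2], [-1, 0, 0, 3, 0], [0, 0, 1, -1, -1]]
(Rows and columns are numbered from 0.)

ρ1 -> -1·ρ1
  [  1  -1  0  -4  -2 ]
  [ -1   0  0   3   0 ]
  [  0   0  1  -1  -1 ]
ρ2 -> ρ2 + ρ1
  [ 1  -1  0  -4  -2 ]
  [ 0  -1  0  -1  -2 ]
  [ 0   0  1  -1  -1 ]
ρ2 -> -1·ρ2
  [ 1  -1  0  -4  -2 ]
  [ 0   1  0   1   2 ]
  [ 0   0  1  -1  -1 ]
ρ1 -> ρ1 + ρ2
  [ 1  0  0  -3   0 ]
  [ 0  1  0   1   2 ]
  [ 0  0  1  -1  -1 ]

0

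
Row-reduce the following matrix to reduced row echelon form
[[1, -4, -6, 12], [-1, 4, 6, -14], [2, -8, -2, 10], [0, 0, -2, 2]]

[[1, -4, 0, 0], [0, 0, 1, 0], [0, 0, 0, 1], [0, 0, 0, 0]]

r2 -> r2 + r1
  [ 1  -4  -6  12 ]
  [ 0   0   0  -2 ]
  [ 2  -8  -2  10 ]
  [ 0   0  -2   2 ]
r3 -> r3 − 2·r1
  [ 1  -4  -6   12 ]
  [ 0   0   0   -2 ]
  [ 0   0  10  -14 ]
  [ 0   0  -2    2 ]
r2 <=> r3
  [ 1  -4  -6   12 ]
  [ 0   0  10  -14 ]
  [ 0   0   0   -2 ]
  [ 0   0  -2    2 ]
r2 -> 1/10·r2
  [ 1  -4  -6    12 ]
  [ 0   0   1  -7/5 ]
  [ 0   0   0    -2 ]
  [ 0   0  -2     2 ]
r4 -> r4 + 2·r2
  [ 1  -4  -6    12 ]
  [ 0   0   1  -7/5 ]
  [ 0   0   0    -2 ]
  [ 0   0   0  -4/5 ]
r3 -> -1/2·r3
  [ 1  -4  -6    12 ]
  [ 0   0   1  -7/5 ]
  [ 0   0   0     1 ]
  [ 0   0   0  -4/5 ]
r4 -> r4 + 4/5·r3
  [ 1  -4  -6    12 ]
  [ 0   0   1  -7/5 ]
  [ 0   0   0     1 ]
  [ 0   0   0     0 ]
r2 -> r2 + 7/5·r3
  [ 1  -4  -6  12 ]
  [ 0   0   1   0 ]
  [ 0   0   0   1 ]
  [ 0   0   0   0 ]
r1 -> r1 − 12·r3
  [ 1  -4  -6  0 ]
  [ 0   0   1  0 ]
  [ 0   0   0  1 ]
  [ 0   0   0  0 ]
r1 -> r1 + 6·r2
  [ 1  -4  0  0 ]
  [ 0   0  1  0 ]
  [ 0   0  0  1 ]
  [ 0   0  0  0 ]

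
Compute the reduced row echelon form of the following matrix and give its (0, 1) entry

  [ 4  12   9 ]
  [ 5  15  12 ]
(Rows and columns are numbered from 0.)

3

r1 := 1/4·r1
r2 := r2 − 5·r1
r2 := 4/3·r2
r1 := r1 − 9/4·r2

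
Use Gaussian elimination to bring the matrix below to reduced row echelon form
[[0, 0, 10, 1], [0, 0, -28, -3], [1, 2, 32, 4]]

r1 ↔ r3
  [ 1  2   32   4 ]
  [ 0  0  -28  -3 ]
  [ 0  0   10   1 ]
r2 → -1/28·r2
  [ 1  2  32     4 ]
  [ 0  0   1  3/28 ]
  [ 0  0  10     1 ]
r3 → r3 − 10·r2
  [ 1  2  32      4 ]
  [ 0  0   1   3/28 ]
  [ 0  0   0  -1/14 ]
r3 → -14·r3
  [ 1  2  32     4 ]
  [ 0  0   1  3/28 ]
  [ 0  0   0     1 ]
r2 → r2 − 3/28·r3
  [ 1  2  32  4 ]
  [ 0  0   1  0 ]
  [ 0  0   0  1 ]
r1 → r1 − 4·r3
  [ 1  2  32  0 ]
  [ 0  0   1  0 ]
  [ 0  0   0  1 ]
r1 → r1 − 32·r2
  [ 1  2  0  0 ]
  [ 0  0  1  0 ]
  [ 0  0  0  1 ]

[[1, 2, 0, 0], [0, 0, 1, 0], [0, 0, 0, 1]]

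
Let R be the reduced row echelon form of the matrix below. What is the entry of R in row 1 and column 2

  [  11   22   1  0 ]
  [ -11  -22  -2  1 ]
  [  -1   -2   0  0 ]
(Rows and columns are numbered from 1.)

2

ρ1 -> 1/11·ρ1
  [   1    2  1/11  0 ]
  [ -11  -22    -2  1 ]
  [  -1   -2     0  0 ]
ρ2 -> ρ2 + 11·ρ1
  [  1   2  1/11  0 ]
  [  0   0    -1  1 ]
  [ -1  -2     0  0 ]
ρ3 -> ρ3 + ρ1
  [ 1  2  1/11  0 ]
  [ 0  0    -1  1 ]
  [ 0  0  1/11  0 ]
ρ2 -> -1·ρ2
  [ 1  2  1/11   0 ]
  [ 0  0     1  -1 ]
  [ 0  0  1/11   0 ]
ρ3 -> ρ3 − 1/11·ρ2
  [ 1  2  1/11     0 ]
  [ 0  0     1    -1 ]
  [ 0  0     0  1/11 ]
ρ3 -> 11·ρ3
  [ 1  2  1/11   0 ]
  [ 0  0     1  -1 ]
  [ 0  0     0   1 ]
ρ2 -> ρ2 + ρ3
  [ 1  2  1/11  0 ]
  [ 0  0     1  0 ]
  [ 0  0     0  1 ]
ρ1 -> ρ1 − 1/11·ρ2
  [ 1  2  0  0 ]
  [ 0  0  1  0 ]
  [ 0  0  0  1 ]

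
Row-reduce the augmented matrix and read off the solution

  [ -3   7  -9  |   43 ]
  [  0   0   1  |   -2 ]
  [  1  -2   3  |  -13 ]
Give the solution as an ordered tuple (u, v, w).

(1, 4, -2)

Multiply r1 by -1/3.
  [ 1  -7/3  3  |  -43/3 ]
  [ 0     0  1  |     -2 ]
  [ 1    -2  3  |    -13 ]
Subtract r1 from r3.
  [ 1  -7/3  3  |  -43/3 ]
  [ 0     0  1  |     -2 ]
  [ 0   1/3  0  |    4/3 ]
Swap r2 and r3.
  [ 1  -7/3  3  |  -43/3 ]
  [ 0   1/3  0  |    4/3 ]
  [ 0     0  1  |     -2 ]
Multiply r2 by 3.
  [ 1  -7/3  3  |  -43/3 ]
  [ 0     1  0  |      4 ]
  [ 0     0  1  |     -2 ]
Subtract 3 times r3 from r1.
  [ 1  -7/3  0  |  -25/3 ]
  [ 0     1  0  |      4 ]
  [ 0     0  1  |     -2 ]
Add 7/3 times r2 to r1.
  [ 1  0  0  |   1 ]
  [ 0  1  0  |   4 ]
  [ 0  0  1  |  -2 ]
Reading off the last column: u = 1, v = 4, w = -2.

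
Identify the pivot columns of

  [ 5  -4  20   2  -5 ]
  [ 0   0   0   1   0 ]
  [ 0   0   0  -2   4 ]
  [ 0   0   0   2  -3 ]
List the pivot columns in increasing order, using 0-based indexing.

0, 3, 4

r1 := 1/5·r1
  [ 1  -4/5  4  2/5  -1 ]
  [ 0     0  0    1   0 ]
  [ 0     0  0   -2   4 ]
  [ 0     0  0    2  -3 ]
r3 := r3 + 2·r2
  [ 1  -4/5  4  2/5  -1 ]
  [ 0     0  0    1   0 ]
  [ 0     0  0    0   4 ]
  [ 0     0  0    2  -3 ]
r4 := r4 − 2·r2
  [ 1  -4/5  4  2/5  -1 ]
  [ 0     0  0    1   0 ]
  [ 0     0  0    0   4 ]
  [ 0     0  0    0  -3 ]
r3 := 1/4·r3
  [ 1  -4/5  4  2/5  -1 ]
  [ 0     0  0    1   0 ]
  [ 0     0  0    0   1 ]
  [ 0     0  0    0  -3 ]
r4 := r4 + 3·r3
  [ 1  -4/5  4  2/5  -1 ]
  [ 0     0  0    1   0 ]
  [ 0     0  0    0   1 ]
  [ 0     0  0    0   0 ]
r1 := r1 + r3
  [ 1  -4/5  4  2/5  0 ]
  [ 0     0  0    1  0 ]
  [ 0     0  0    0  1 ]
  [ 0     0  0    0  0 ]
r1 := r1 − 2/5·r2
  [ 1  -4/5  4  0  0 ]
  [ 0     0  0  1  0 ]
  [ 0     0  0  0  1 ]
  [ 0     0  0  0  0 ]
Pivot columns are the columns containing a leading 1.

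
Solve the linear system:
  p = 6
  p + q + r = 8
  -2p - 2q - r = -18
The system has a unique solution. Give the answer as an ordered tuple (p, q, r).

Form the augmented matrix and row-reduce:
  [  1   0   0  |    6 ]
  [  1   1   1  |    8 ]
  [ -2  -2  -1  |  -18 ]
R2 -> R2 − R1
  [  1   0   0  |    6 ]
  [  0   1   1  |    2 ]
  [ -2  -2  -1  |  -18 ]
R3 -> R3 + 2·R1
  [ 1   0   0  |   6 ]
  [ 0   1   1  |   2 ]
  [ 0  -2  -1  |  -6 ]
R3 -> R3 + 2·R2
  [ 1  0  0  |   6 ]
  [ 0  1  1  |   2 ]
  [ 0  0  1  |  -2 ]
R2 -> R2 − R3
  [ 1  0  0  |   6 ]
  [ 0  1  0  |   4 ]
  [ 0  0  1  |  -2 ]
Reading off the last column: p = 6, q = 4, r = -2.

(6, 4, -2)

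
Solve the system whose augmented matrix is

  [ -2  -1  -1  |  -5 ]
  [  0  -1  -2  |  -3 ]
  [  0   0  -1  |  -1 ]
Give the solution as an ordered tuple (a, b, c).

ρ1 -> -1/2·ρ1
  [ 1  1/2  1/2  |  5/2 ]
  [ 0   -1   -2  |   -3 ]
  [ 0    0   -1  |   -1 ]
ρ2 -> -1·ρ2
  [ 1  1/2  1/2  |  5/2 ]
  [ 0    1    2  |    3 ]
  [ 0    0   -1  |   -1 ]
ρ3 -> -1·ρ3
  [ 1  1/2  1/2  |  5/2 ]
  [ 0    1    2  |    3 ]
  [ 0    0    1  |    1 ]
ρ2 -> ρ2 − 2·ρ3
  [ 1  1/2  1/2  |  5/2 ]
  [ 0    1    0  |    1 ]
  [ 0    0    1  |    1 ]
ρ1 -> ρ1 − 1/2·ρ3
  [ 1  1/2  0  |  2 ]
  [ 0    1  0  |  1 ]
  [ 0    0  1  |  1 ]
ρ1 -> ρ1 − 1/2·ρ2
  [ 1  0  0  |  3/2 ]
  [ 0  1  0  |    1 ]
  [ 0  0  1  |    1 ]
Reading off the last column: a = 3/2, b = 1, c = 1.

(3/2, 1, 1)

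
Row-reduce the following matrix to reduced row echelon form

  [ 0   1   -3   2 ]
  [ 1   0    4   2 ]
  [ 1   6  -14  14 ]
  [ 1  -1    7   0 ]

R1 <=> R2
  [ 1   0    4   2 ]
  [ 0   1   -3   2 ]
  [ 1   6  -14  14 ]
  [ 1  -1    7   0 ]
R3 := R3 − R1
  [ 1   0    4   2 ]
  [ 0   1   -3   2 ]
  [ 0   6  -18  12 ]
  [ 1  -1    7   0 ]
R4 := R4 − R1
  [ 1   0    4   2 ]
  [ 0   1   -3   2 ]
  [ 0   6  -18  12 ]
  [ 0  -1    3  -2 ]
R3 := R3 − 6·R2
  [ 1   0   4   2 ]
  [ 0   1  -3   2 ]
  [ 0   0   0   0 ]
  [ 0  -1   3  -2 ]
R4 := R4 + R2
  [ 1  0   4  2 ]
  [ 0  1  -3  2 ]
  [ 0  0   0  0 ]
  [ 0  0   0  0 ]

[[1, 0, 4, 2], [0, 1, -3, 2], [0, 0, 0, 0], [0, 0, 0, 0]]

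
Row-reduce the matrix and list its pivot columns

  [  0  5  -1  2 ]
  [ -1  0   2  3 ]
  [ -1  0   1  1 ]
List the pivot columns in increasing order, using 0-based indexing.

R1 <=> R2
  [ -1  0   2  3 ]
  [  0  5  -1  2 ]
  [ -1  0   1  1 ]
R1 := -1·R1
  [  1  0  -2  -3 ]
  [  0  5  -1   2 ]
  [ -1  0   1   1 ]
R3 := R3 + R1
  [ 1  0  -2  -3 ]
  [ 0  5  -1   2 ]
  [ 0  0  -1  -2 ]
R2 := 1/5·R2
  [ 1  0    -2   -3 ]
  [ 0  1  -1/5  2/5 ]
  [ 0  0    -1   -2 ]
R3 := -1·R3
  [ 1  0    -2   -3 ]
  [ 0  1  -1/5  2/5 ]
  [ 0  0     1    2 ]
R2 := R2 + 1/5·R3
  [ 1  0  -2   -3 ]
  [ 0  1   0  4/5 ]
  [ 0  0   1    2 ]
R1 := R1 + 2·R3
  [ 1  0  0    1 ]
  [ 0  1  0  4/5 ]
  [ 0  0  1    2 ]
Pivot columns are the columns containing a leading 1.

0, 1, 2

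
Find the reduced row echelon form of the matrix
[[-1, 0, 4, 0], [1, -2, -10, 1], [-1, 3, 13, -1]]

[[1, 0, -4, 0], [0, 1, 3, 0], [0, 0, 0, 1]]

R1 -> -1·R1
  [  1   0   -4   0 ]
  [  1  -2  -10   1 ]
  [ -1   3   13  -1 ]
R2 -> R2 − R1
  [  1   0  -4   0 ]
  [  0  -2  -6   1 ]
  [ -1   3  13  -1 ]
R3 -> R3 + R1
  [ 1   0  -4   0 ]
  [ 0  -2  -6   1 ]
  [ 0   3   9  -1 ]
R2 -> -1/2·R2
  [ 1  0  -4     0 ]
  [ 0  1   3  -1/2 ]
  [ 0  3   9    -1 ]
R3 -> R3 − 3·R2
  [ 1  0  -4     0 ]
  [ 0  1   3  -1/2 ]
  [ 0  0   0   1/2 ]
R3 -> 2·R3
  [ 1  0  -4     0 ]
  [ 0  1   3  -1/2 ]
  [ 0  0   0     1 ]
R2 -> R2 + 1/2·R3
  [ 1  0  -4  0 ]
  [ 0  1   3  0 ]
  [ 0  0   0  1 ]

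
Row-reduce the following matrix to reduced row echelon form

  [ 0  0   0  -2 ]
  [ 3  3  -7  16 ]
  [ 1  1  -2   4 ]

R1 <-> R2
R1 ← 1/3·R1
R3 ← R3 − R1
R2 <-> R3
R2 ← 3·R2
R3 ← -1/2·R3
R2 ← R2 + 4·R3
R1 ← R1 − 16/3·R3
R1 ← R1 + 7/3·R2

[[1, 1, 0, 0], [0, 0, 1, 0], [0, 0, 0, 1]]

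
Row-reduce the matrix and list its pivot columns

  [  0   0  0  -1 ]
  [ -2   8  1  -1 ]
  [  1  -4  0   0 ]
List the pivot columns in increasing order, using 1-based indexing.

R1 <-> R2
R1 → -1/2·R1
R3 → R3 − R1
R2 <-> R3
R2 → 2·R2
R3 → -1·R3
R2 → R2 + R3
R1 → R1 − 1/2·R3
R1 → R1 + 1/2·R2
Pivot columns are the columns containing a leading 1.

1, 3, 4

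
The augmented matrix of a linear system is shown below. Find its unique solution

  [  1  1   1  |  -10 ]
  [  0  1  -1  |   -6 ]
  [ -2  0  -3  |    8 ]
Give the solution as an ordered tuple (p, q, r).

(-4, -6, 0)

R3 ← R3 + 2·R1
R3 ← R3 − 2·R2
R2 ← R2 + R3
R1 ← R1 − R3
R1 ← R1 − R2
Reading off the last column: p = -4, q = -6, r = 0.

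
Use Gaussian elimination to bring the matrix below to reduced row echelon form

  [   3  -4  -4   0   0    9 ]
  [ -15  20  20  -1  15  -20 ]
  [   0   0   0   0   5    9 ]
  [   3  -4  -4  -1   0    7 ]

[[1, -4/3, -4/3, 0, 0, 3], [0, 0, 0, 1, 0, 2], [0, 0, 0, 0, 1, 9/5], [0, 0, 0, 0, 0, 0]]

R1 -> 1/3·R1
  [   1  -4/3  -4/3   0   0    3 ]
  [ -15    20    20  -1  15  -20 ]
  [   0     0     0   0   5    9 ]
  [   3    -4    -4  -1   0    7 ]
R2 -> R2 + 15·R1
  [ 1  -4/3  -4/3   0   0   3 ]
  [ 0     0     0  -1  15  25 ]
  [ 0     0     0   0   5   9 ]
  [ 3    -4    -4  -1   0   7 ]
R4 -> R4 − 3·R1
  [ 1  -4/3  -4/3   0   0   3 ]
  [ 0     0     0  -1  15  25 ]
  [ 0     0     0   0   5   9 ]
  [ 0     0     0  -1   0  -2 ]
R2 -> -1·R2
  [ 1  -4/3  -4/3   0    0    3 ]
  [ 0     0     0   1  -15  -25 ]
  [ 0     0     0   0    5    9 ]
  [ 0     0     0  -1    0   -2 ]
R4 -> R4 + R2
  [ 1  -4/3  -4/3  0    0    3 ]
  [ 0     0     0  1  -15  -25 ]
  [ 0     0     0  0    5    9 ]
  [ 0     0     0  0  -15  -27 ]
R3 -> 1/5·R3
  [ 1  -4/3  -4/3  0    0    3 ]
  [ 0     0     0  1  -15  -25 ]
  [ 0     0     0  0    1  9/5 ]
  [ 0     0     0  0  -15  -27 ]
R4 -> R4 + 15·R3
  [ 1  -4/3  -4/3  0    0    3 ]
  [ 0     0     0  1  -15  -25 ]
  [ 0     0     0  0    1  9/5 ]
  [ 0     0     0  0    0    0 ]
R2 -> R2 + 15·R3
  [ 1  -4/3  -4/3  0  0    3 ]
  [ 0     0     0  1  0    2 ]
  [ 0     0     0  0  1  9/5 ]
  [ 0     0     0  0  0    0 ]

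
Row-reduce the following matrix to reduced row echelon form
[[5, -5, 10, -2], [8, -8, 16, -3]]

[[1, -1, 2, 0], [0, 0, 0, 1]]

R1 ← 1/5·R1
R2 ← R2 − 8·R1
R2 ← 5·R2
R1 ← R1 + 2/5·R2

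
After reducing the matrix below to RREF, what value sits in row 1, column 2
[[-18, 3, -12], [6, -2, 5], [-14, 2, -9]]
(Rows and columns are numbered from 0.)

-1

Multiply R1 by -1/18.
  [   1  -1/6  2/3 ]
  [   6    -2    5 ]
  [ -14     2   -9 ]
Subtract 6 times R1 from R2.
  [   1  -1/6  2/3 ]
  [   0    -1    1 ]
  [ -14     2   -9 ]
Add 14 times R1 to R3.
  [ 1  -1/6  2/3 ]
  [ 0    -1    1 ]
  [ 0  -1/3  1/3 ]
Multiply R2 by -1.
  [ 1  -1/6  2/3 ]
  [ 0     1   -1 ]
  [ 0  -1/3  1/3 ]
Add 1/3 times R2 to R3.
  [ 1  -1/6  2/3 ]
  [ 0     1   -1 ]
  [ 0     0    0 ]
Add 1/6 times R2 to R1.
  [ 1  0  1/2 ]
  [ 0  1   -1 ]
  [ 0  0    0 ]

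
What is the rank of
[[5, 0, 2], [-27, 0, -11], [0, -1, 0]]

Multiply R1 by 1/5.
Add 27 times R1 to R2.
Swap R2 and R3.
Multiply R2 by -1.
Multiply R3 by -5.
Subtract 2/5 times R3 from R1.
The reduced form has 3 nonzero rows.

rank = 3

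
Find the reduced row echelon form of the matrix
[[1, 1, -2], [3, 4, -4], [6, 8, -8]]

ρ2 := ρ2 − 3·ρ1
  [ 1  1  -2 ]
  [ 0  1   2 ]
  [ 6  8  -8 ]
ρ3 := ρ3 − 6·ρ1
  [ 1  1  -2 ]
  [ 0  1   2 ]
  [ 0  2   4 ]
ρ3 := ρ3 − 2·ρ2
  [ 1  1  -2 ]
  [ 0  1   2 ]
  [ 0  0   0 ]
ρ1 := ρ1 − ρ2
  [ 1  0  -4 ]
  [ 0  1   2 ]
  [ 0  0   0 ]

[[1, 0, -4], [0, 1, 2], [0, 0, 0]]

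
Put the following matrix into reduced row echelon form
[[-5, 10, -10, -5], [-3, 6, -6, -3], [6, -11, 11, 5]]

[[1, 0, 0, -1], [0, 1, -1, -1], [0, 0, 0, 0]]

ρ1 -> -1/5·ρ1
ρ2 -> ρ2 + 3·ρ1
ρ3 -> ρ3 − 6·ρ1
ρ2 <-> ρ3
ρ1 -> ρ1 + 2·ρ2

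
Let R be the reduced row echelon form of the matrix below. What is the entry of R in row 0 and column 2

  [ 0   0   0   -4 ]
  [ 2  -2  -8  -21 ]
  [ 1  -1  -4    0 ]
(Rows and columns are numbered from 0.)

ρ1 ↔ ρ2
  [ 2  -2  -8  -21 ]
  [ 0   0   0   -4 ]
  [ 1  -1  -4    0 ]
ρ1 -> 1/2·ρ1
  [ 1  -1  -4  -21/2 ]
  [ 0   0   0     -4 ]
  [ 1  -1  -4      0 ]
ρ3 -> ρ3 − ρ1
  [ 1  -1  -4  -21/2 ]
  [ 0   0   0     -4 ]
  [ 0   0   0   21/2 ]
ρ2 -> -1/4·ρ2
  [ 1  -1  -4  -21/2 ]
  [ 0   0   0      1 ]
  [ 0   0   0   21/2 ]
ρ3 -> ρ3 − 21/2·ρ2
  [ 1  -1  -4  -21/2 ]
  [ 0   0   0      1 ]
  [ 0   0   0      0 ]
ρ1 -> ρ1 + 21/2·ρ2
  [ 1  -1  -4  0 ]
  [ 0   0   0  1 ]
  [ 0   0   0  0 ]

-4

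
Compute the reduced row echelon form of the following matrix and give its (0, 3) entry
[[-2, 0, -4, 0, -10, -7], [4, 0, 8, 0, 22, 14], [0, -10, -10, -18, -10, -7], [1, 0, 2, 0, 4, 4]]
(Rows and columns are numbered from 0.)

R1 -> -1/2·R1
  [ 1    0    2    0    5  7/2 ]
  [ 4    0    8    0   22   14 ]
  [ 0  -10  -10  -18  -10   -7 ]
  [ 1    0    2    0    4    4 ]
R2 -> R2 − 4·R1
  [ 1    0    2    0    5  7/2 ]
  [ 0    0    0    0    2    0 ]
  [ 0  -10  -10  -18  -10   -7 ]
  [ 1    0    2    0    4    4 ]
R4 -> R4 − R1
  [ 1    0    2    0    5  7/2 ]
  [ 0    0    0    0    2    0 ]
  [ 0  -10  -10  -18  -10   -7 ]
  [ 0    0    0    0   -1  1/2 ]
R2 <=> R3
  [ 1    0    2    0    5  7/2 ]
  [ 0  -10  -10  -18  -10   -7 ]
  [ 0    0    0    0    2    0 ]
  [ 0    0    0    0   -1  1/2 ]
R2 -> -1/10·R2
  [ 1  0  2    0   5   7/2 ]
  [ 0  1  1  9/5   1  7/10 ]
  [ 0  0  0    0   2     0 ]
  [ 0  0  0    0  -1   1/2 ]
R3 -> 1/2·R3
  [ 1  0  2    0   5   7/2 ]
  [ 0  1  1  9/5   1  7/10 ]
  [ 0  0  0    0   1     0 ]
  [ 0  0  0    0  -1   1/2 ]
R4 -> R4 + R3
  [ 1  0  2    0  5   7/2 ]
  [ 0  1  1  9/5  1  7/10 ]
  [ 0  0  0    0  1     0 ]
  [ 0  0  0    0  0   1/2 ]
R4 -> 2·R4
  [ 1  0  2    0  5   7/2 ]
  [ 0  1  1  9/5  1  7/10 ]
  [ 0  0  0    0  1     0 ]
  [ 0  0  0    0  0     1 ]
R2 -> R2 − 7/10·R4
  [ 1  0  2    0  5  7/2 ]
  [ 0  1  1  9/5  1    0 ]
  [ 0  0  0    0  1    0 ]
  [ 0  0  0    0  0    1 ]
R1 -> R1 − 7/2·R4
  [ 1  0  2    0  5  0 ]
  [ 0  1  1  9/5  1  0 ]
  [ 0  0  0    0  1  0 ]
  [ 0  0  0    0  0  1 ]
R2 -> R2 − R3
  [ 1  0  2    0  5  0 ]
  [ 0  1  1  9/5  0  0 ]
  [ 0  0  0    0  1  0 ]
  [ 0  0  0    0  0  1 ]
R1 -> R1 − 5·R3
  [ 1  0  2    0  0  0 ]
  [ 0  1  1  9/5  0  0 ]
  [ 0  0  0    0  1  0 ]
  [ 0  0  0    0  0  1 ]

0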